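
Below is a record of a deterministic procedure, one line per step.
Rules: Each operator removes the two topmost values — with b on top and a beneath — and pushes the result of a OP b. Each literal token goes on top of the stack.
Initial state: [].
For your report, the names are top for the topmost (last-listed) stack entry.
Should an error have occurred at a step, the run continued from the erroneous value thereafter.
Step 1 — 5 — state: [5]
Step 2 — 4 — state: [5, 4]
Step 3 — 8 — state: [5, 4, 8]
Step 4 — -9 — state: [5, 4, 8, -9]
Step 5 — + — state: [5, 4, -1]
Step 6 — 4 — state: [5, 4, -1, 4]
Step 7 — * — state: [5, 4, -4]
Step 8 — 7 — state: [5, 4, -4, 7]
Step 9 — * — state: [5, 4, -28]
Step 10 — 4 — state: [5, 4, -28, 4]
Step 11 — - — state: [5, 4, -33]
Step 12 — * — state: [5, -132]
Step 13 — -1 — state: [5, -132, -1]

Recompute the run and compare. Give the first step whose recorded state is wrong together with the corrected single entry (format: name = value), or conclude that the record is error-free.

Recomputing the run from the initial state:
step 1: [5]
step 2: [5, 4]
step 3: [5, 4, 8]
step 4: [5, 4, 8, -9]
step 5: [5, 4, -1]
step 6: [5, 4, -1, 4]
step 7: [5, 4, -4]
step 8: [5, 4, -4, 7]
step 9: [5, 4, -28]
step 10: [5, 4, -28, 4]
step 11: [5, 4, -32]
step 12: [5, -128]
step 13: [5, -128, -1]
The first disagreement with the record is at step 11, where the value should be top = -32.

step 11, top = -32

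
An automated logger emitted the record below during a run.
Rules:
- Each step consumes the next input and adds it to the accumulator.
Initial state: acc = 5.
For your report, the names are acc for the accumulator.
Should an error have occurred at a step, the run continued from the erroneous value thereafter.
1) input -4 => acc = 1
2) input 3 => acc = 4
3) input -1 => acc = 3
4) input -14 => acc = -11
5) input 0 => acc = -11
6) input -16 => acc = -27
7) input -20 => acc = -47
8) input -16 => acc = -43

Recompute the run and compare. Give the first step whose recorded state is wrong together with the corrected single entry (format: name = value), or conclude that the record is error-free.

step 8, acc = -63

step 1: acc = 5 + -4 = 1 -> in agreement
step 2: acc = 1 + 3 = 4 -> no discrepancy
step 3: acc = 4 + -1 = 3 -> confirmed correct
step 4: acc = 3 + -14 = -11 -> exactly as logged
step 5: acc = -11 + 0 = -11 -> agrees with the record
step 6: acc = -11 + -16 = -27 -> confirmed correct
step 7: acc = -27 + -20 = -47 -> checks out
step 8: acc = -47 + -16 = -63 -> the record has a different value
So the first discrepancy is step 8, where the right value is acc = -63.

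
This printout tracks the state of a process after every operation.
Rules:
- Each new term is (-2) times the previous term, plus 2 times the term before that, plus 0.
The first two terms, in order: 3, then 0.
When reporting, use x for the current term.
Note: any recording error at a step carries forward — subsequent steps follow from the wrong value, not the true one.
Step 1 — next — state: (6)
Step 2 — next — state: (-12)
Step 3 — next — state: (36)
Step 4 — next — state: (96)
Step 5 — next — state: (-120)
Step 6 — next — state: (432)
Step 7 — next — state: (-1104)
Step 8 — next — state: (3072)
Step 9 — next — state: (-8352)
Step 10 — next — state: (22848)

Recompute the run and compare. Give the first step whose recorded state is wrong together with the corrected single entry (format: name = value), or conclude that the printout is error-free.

step 1: x = -2*(0) + (2)*(3) + (0) = 6 -> checks out
step 2: x = -2*(6) + (2)*(0) + (0) = -12 -> matches
step 3: x = -2*(-12) + (2)*(6) + (0) = 36 -> in agreement
step 4: x = -2*(36) + (2)*(-12) + (0) = -96 -> the printout has a different value
First deviation found at step 4; the corrected entry is x = -96.

step 4, x = -96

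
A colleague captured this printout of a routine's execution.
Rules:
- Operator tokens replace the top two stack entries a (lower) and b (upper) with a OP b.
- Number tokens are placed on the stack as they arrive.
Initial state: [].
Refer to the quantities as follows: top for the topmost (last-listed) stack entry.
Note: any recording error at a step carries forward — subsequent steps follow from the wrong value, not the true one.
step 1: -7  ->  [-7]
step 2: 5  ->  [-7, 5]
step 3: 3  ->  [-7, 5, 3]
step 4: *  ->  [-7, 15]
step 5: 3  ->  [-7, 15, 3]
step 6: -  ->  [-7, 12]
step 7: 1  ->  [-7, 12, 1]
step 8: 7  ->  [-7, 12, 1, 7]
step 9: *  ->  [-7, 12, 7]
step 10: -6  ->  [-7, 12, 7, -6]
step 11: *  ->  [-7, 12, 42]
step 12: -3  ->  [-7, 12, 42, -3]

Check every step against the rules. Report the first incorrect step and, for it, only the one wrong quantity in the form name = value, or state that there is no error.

1. push -7: top = -7 (exactly as logged)
2. push 5: top = 5 (no discrepancy)
3. push 3: top = 3 (in agreement)
4. 5 * 3 = 15 (verified)
5. push 3: top = 3 (same as recorded)
6. 15 - 3 = 12 (checks out)
7. push 1: top = 1 (confirmed correct)
8. push 7: top = 7 (verified)
9. 1 * 7 = 7 (checks out)
10. push -6: top = -6 (confirmed correct)
11. 7 * -6 = -42 (the printout has a different value)
First deviation found at step 11; the corrected entry is top = -42.

step 11, top = -42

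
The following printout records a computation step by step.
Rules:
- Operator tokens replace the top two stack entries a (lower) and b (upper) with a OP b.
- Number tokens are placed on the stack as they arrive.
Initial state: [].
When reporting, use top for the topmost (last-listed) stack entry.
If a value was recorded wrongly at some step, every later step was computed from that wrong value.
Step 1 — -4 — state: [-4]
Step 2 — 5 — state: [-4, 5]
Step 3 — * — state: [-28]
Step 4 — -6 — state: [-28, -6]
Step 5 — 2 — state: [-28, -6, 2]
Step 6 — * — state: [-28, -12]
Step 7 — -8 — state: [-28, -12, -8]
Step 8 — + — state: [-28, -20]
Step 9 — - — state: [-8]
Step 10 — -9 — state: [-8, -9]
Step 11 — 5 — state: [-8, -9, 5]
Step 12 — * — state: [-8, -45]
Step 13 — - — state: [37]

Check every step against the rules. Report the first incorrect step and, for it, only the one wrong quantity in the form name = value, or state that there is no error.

Recomputing the run from the initial state:
step 1: [-4]
step 2: [-4, 5]
step 3: [-20]
step 4: [-20, -6]
step 5: [-20, -6, 2]
step 6: [-20, -12]
step 7: [-20, -12, -8]
step 8: [-20, -20]
step 9: [0]
step 10: [0, -9]
step 11: [0, -9, 5]
step 12: [0, -45]
step 13: [45]
The first disagreement with the printout is at step 3, where the value should be top = -20.

step 3, top = -20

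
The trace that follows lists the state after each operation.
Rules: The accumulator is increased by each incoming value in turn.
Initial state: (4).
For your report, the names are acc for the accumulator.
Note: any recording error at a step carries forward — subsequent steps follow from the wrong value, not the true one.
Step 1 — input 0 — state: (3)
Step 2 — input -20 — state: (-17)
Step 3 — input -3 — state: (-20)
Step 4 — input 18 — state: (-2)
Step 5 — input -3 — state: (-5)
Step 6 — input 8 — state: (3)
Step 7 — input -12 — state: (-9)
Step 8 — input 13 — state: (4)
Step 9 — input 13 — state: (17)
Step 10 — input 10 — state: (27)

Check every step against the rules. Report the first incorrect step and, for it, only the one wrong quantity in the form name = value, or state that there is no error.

step 1, acc = 4

step 1: acc = 4 + 0 = 4 -> a discrepancy with the trace
First deviation found at step 1; the corrected entry is acc = 4.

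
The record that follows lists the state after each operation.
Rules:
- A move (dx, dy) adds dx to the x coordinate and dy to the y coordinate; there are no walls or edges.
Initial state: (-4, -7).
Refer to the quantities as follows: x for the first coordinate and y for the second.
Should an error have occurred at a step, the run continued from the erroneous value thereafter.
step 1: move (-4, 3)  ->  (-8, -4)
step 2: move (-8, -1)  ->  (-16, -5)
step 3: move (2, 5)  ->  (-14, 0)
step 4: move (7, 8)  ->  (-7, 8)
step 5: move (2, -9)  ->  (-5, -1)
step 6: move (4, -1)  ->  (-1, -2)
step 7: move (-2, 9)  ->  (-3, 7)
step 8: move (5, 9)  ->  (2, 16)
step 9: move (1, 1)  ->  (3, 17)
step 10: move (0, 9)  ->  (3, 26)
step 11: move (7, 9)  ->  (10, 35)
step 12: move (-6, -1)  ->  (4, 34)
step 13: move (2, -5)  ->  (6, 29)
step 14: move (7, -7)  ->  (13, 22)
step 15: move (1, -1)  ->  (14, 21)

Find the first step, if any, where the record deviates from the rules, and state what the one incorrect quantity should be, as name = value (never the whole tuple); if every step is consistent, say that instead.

1. x = -4 + (-4) = -8, y = -7 + (3) = -4 (no discrepancy)
2. x = -8 + (-8) = -16, y = -4 + (-1) = -5 (confirmed correct)
3. x = -16 + (2) = -14, y = -5 + (5) = 0 (no discrepancy)
4. x = -14 + (7) = -7, y = 0 + (8) = 8 (in agreement)
5. x = -7 + (2) = -5, y = 8 + (-9) = -1 (matches)
6. x = -5 + (4) = -1, y = -1 + (-1) = -2 (verified)
7. x = -1 + (-2) = -3, y = -2 + (9) = 7 (verified)
8. x = -3 + (5) = 2, y = 7 + (9) = 16 (no discrepancy)
9. x = 2 + (1) = 3, y = 16 + (1) = 17 (same as recorded)
10. x = 3 + (0) = 3, y = 17 + (9) = 26 (matches)
11. x = 3 + (7) = 10, y = 26 + (9) = 35 (matches)
12. x = 10 + (-6) = 4, y = 35 + (-1) = 34 (same as recorded)
13. x = 4 + (2) = 6, y = 34 + (-5) = 29 (checks out)
14. x = 6 + (7) = 13, y = 29 + (-7) = 22 (in agreement)
15. x = 13 + (1) = 14, y = 22 + (-1) = 21 (verified)
All steps check out; nothing to correct.

no error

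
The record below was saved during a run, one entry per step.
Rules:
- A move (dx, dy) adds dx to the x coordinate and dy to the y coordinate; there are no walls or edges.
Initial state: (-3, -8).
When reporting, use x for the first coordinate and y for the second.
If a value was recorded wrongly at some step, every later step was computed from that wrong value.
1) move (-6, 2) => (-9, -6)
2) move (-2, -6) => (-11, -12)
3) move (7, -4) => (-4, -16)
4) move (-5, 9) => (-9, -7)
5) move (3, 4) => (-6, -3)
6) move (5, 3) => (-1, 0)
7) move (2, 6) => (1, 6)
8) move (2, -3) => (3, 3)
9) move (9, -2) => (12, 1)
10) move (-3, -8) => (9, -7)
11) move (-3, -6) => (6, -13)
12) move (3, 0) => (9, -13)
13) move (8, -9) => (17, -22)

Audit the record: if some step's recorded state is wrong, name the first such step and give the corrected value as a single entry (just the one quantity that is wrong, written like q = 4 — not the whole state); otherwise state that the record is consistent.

no error

step 1: x = -3 + (-6) = -9, y = -8 + (2) = -6 -> no discrepancy
step 2: x = -9 + (-2) = -11, y = -6 + (-6) = -12 -> in agreement
step 3: x = -11 + (7) = -4, y = -12 + (-4) = -16 -> same as recorded
step 4: x = -4 + (-5) = -9, y = -16 + (9) = -7 -> verified
step 5: x = -9 + (3) = -6, y = -7 + (4) = -3 -> verified
step 6: x = -6 + (5) = -1, y = -3 + (3) = 0 -> in agreement
step 7: x = -1 + (2) = 1, y = 0 + (6) = 6 -> verified
step 8: x = 1 + (2) = 3, y = 6 + (-3) = 3 -> no discrepancy
step 9: x = 3 + (9) = 12, y = 3 + (-2) = 1 -> verified
step 10: x = 12 + (-3) = 9, y = 1 + (-8) = -7 -> exactly as logged
step 11: x = 9 + (-3) = 6, y = -7 + (-6) = -13 -> matches
step 12: x = 6 + (3) = 9, y = -13 + (0) = -13 -> agrees with the record
step 13: x = 9 + (8) = 17, y = -13 + (-9) = -22 -> agrees with the record
No step deviates from the rules.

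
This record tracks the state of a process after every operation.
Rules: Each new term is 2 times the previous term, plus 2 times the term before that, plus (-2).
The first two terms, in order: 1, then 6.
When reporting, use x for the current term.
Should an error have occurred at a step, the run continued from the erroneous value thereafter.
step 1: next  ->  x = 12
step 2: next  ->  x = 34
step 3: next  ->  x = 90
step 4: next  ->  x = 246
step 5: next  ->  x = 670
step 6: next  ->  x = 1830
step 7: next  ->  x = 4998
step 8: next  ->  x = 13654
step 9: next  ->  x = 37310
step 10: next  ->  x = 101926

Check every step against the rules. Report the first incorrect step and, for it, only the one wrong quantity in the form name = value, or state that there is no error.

Recomputing the run from the initial state:
step 1: x = 12
step 2: x = 34
step 3: x = 90
step 4: x = 246
step 5: x = 670
step 6: x = 1830
step 7: x = 4998
step 8: x = 13654
step 9: x = 37302
step 10: x = 101910
The first disagreement with the record is at step 9, where the value should be x = 37302.

step 9, x = 37302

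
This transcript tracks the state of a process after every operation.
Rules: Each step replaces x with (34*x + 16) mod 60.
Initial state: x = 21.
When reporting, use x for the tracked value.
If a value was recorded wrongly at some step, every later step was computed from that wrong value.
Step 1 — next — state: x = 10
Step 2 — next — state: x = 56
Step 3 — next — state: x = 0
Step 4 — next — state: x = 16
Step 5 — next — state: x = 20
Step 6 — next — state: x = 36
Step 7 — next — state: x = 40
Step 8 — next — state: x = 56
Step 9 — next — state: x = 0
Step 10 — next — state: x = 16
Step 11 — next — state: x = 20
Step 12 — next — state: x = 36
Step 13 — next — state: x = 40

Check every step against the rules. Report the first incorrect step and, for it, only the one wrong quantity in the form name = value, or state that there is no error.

Step 1: x = (34*21 + 16) mod 60 = 10 — matches.
Step 2: x = (34*10 + 16) mod 60 = 56 — agrees with the transcript.
Step 3: x = (34*56 + 16) mod 60 = 0 — consistent with the transcript.
Step 4: x = (34*0 + 16) mod 60 = 16 — in agreement.
Step 5: x = (34*16 + 16) mod 60 = 20 — matches.
Step 6: x = (34*20 + 16) mod 60 = 36 — same as recorded.
Step 7: x = (34*36 + 16) mod 60 = 40 — same as recorded.
Step 8: x = (34*40 + 16) mod 60 = 56 — no discrepancy.
Step 9: x = (34*56 + 16) mod 60 = 0 — confirmed correct.
Step 10: x = (34*0 + 16) mod 60 = 16 — consistent with the transcript.
Step 11: x = (34*16 + 16) mod 60 = 20 — same as recorded.
Step 12: x = (34*20 + 16) mod 60 = 36 — checks out.
Step 13: x = (34*36 + 16) mod 60 = 40 — checks out.
Each recorded entry agrees with the recomputation.

no error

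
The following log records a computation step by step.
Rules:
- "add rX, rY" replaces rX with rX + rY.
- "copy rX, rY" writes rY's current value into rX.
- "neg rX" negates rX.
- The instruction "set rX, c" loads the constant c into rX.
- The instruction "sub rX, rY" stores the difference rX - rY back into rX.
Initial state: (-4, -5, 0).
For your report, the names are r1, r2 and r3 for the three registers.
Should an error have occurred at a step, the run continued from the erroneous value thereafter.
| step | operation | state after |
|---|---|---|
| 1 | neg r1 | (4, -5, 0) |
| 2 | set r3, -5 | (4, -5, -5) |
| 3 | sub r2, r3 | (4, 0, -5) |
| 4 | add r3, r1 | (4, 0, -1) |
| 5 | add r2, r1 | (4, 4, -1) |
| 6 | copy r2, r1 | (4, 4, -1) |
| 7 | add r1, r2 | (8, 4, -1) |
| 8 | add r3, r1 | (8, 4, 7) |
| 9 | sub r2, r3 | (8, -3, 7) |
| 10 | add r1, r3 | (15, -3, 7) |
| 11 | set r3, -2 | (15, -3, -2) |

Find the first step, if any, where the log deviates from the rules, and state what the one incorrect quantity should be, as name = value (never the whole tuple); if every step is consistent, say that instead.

Recomputing the run from the initial state:
step 1: r1 = 4, r2 = -5, r3 = 0
step 2: r1 = 4, r2 = -5, r3 = -5
step 3: r1 = 4, r2 = 0, r3 = -5
step 4: r1 = 4, r2 = 0, r3 = -1
step 5: r1 = 4, r2 = 4, r3 = -1
step 6: r1 = 4, r2 = 4, r3 = -1
step 7: r1 = 8, r2 = 4, r3 = -1
step 8: r1 = 8, r2 = 4, r3 = 7
step 9: r1 = 8, r2 = -3, r3 = 7
step 10: r1 = 15, r2 = -3, r3 = 7
step 11: r1 = 15, r2 = -3, r3 = -2
This matches the log at every step.

no error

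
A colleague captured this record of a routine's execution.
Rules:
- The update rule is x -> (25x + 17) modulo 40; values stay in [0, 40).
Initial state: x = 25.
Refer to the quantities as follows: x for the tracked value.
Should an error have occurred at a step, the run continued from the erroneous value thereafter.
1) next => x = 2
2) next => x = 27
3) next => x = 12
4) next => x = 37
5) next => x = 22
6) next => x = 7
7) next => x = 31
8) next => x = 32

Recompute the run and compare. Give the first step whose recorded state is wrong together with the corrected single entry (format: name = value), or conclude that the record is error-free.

step 7, x = 32

step 1: x = (25*25 + 17) mod 40 = 2 -> same as recorded
step 2: x = (25*2 + 17) mod 40 = 27 -> no discrepancy
step 3: x = (25*27 + 17) mod 40 = 12 -> matches
step 4: x = (25*12 + 17) mod 40 = 37 -> confirmed correct
step 5: x = (25*37 + 17) mod 40 = 22 -> consistent with the record
step 6: x = (25*22 + 17) mod 40 = 7 -> exactly as logged
step 7: x = (25*7 + 17) mod 40 = 32 -> the record disagrees here
So the first discrepancy is step 7, where the right value is x = 32.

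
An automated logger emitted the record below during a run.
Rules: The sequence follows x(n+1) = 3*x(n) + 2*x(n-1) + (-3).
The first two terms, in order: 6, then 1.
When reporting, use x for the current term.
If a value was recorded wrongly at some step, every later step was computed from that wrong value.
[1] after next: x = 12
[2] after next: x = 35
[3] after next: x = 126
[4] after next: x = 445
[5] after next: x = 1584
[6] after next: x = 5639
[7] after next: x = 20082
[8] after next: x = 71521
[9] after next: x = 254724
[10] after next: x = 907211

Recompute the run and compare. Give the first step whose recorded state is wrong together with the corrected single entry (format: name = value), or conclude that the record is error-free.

no error

step 1: x = 3*(1) + (2)*(6) + (-3) = 12 -> verified
step 2: x = 3*(12) + (2)*(1) + (-3) = 35 -> in agreement
step 3: x = 3*(35) + (2)*(12) + (-3) = 126 -> matches
step 4: x = 3*(126) + (2)*(35) + (-3) = 445 -> in agreement
step 5: x = 3*(445) + (2)*(126) + (-3) = 1584 -> same as recorded
step 6: x = 3*(1584) + (2)*(445) + (-3) = 5639 -> in agreement
step 7: x = 3*(5639) + (2)*(1584) + (-3) = 20082 -> in agreement
step 8: x = 3*(20082) + (2)*(5639) + (-3) = 71521 -> verified
step 9: x = 3*(71521) + (2)*(20082) + (-3) = 254724 -> exactly as logged
step 10: x = 3*(254724) + (2)*(71521) + (-3) = 907211 -> same as recorded
No step deviates from the rules.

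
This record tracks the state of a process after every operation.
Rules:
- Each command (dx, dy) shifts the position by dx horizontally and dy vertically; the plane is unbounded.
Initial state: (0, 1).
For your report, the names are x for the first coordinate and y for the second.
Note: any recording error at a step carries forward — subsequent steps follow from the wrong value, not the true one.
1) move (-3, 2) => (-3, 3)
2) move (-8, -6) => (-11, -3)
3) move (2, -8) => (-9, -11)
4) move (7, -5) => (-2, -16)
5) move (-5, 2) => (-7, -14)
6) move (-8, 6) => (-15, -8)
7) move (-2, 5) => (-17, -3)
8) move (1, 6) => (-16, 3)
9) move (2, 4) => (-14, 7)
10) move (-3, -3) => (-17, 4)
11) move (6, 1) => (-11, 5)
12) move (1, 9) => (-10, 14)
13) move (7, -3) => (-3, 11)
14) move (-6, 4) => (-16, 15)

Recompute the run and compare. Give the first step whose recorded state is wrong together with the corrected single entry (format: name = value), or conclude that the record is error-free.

step 1: x = 0 + (-3) = -3, y = 1 + (2) = 3 -> same as recorded
step 2: x = -3 + (-8) = -11, y = 3 + (-6) = -3 -> agrees with the record
step 3: x = -11 + (2) = -9, y = -3 + (-8) = -11 -> agrees with the record
step 4: x = -9 + (7) = -2, y = -11 + (-5) = -16 -> in agreement
step 5: x = -2 + (-5) = -7, y = -16 + (2) = -14 -> verified
step 6: x = -7 + (-8) = -15, y = -14 + (6) = -8 -> in agreement
step 7: x = -15 + (-2) = -17, y = -8 + (5) = -3 -> no discrepancy
step 8: x = -17 + (1) = -16, y = -3 + (6) = 3 -> verified
step 9: x = -16 + (2) = -14, y = 3 + (4) = 7 -> same as recorded
step 10: x = -14 + (-3) = -17, y = 7 + (-3) = 4 -> in agreement
step 11: x = -17 + (6) = -11, y = 4 + (1) = 5 -> in agreement
step 12: x = -11 + (1) = -10, y = 5 + (9) = 14 -> exactly as logged
step 13: x = -10 + (7) = -3, y = 14 + (-3) = 11 -> in agreement
step 14: x = -3 + (-6) = -9, y = 11 + (4) = 15 -> first mismatch against the record
Conclusion: step 14 carries the first error; the entry should be x = -9.

step 14, x = -9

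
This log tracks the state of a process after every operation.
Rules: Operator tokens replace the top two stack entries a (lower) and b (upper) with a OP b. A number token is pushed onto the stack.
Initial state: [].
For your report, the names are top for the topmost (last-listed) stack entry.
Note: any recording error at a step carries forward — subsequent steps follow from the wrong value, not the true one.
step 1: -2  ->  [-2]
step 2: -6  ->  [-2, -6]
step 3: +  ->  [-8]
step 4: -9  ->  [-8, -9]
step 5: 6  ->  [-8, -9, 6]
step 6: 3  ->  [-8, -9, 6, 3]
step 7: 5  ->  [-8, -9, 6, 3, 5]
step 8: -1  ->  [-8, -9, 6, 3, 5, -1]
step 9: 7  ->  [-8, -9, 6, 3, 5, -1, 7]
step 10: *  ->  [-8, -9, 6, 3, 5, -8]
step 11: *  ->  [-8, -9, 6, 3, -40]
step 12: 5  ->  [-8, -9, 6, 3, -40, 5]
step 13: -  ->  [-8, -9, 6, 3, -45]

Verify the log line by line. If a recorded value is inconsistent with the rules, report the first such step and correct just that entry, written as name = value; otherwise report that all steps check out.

step 10, top = -7

1. push -2: top = -2 (confirmed correct)
2. push -6: top = -6 (exactly as logged)
3. -2 + -6 = -8 (exactly as logged)
4. push -9: top = -9 (consistent with the log)
5. push 6: top = 6 (agrees with the log)
6. push 3: top = 3 (agrees with the log)
7. push 5: top = 5 (checks out)
8. push -1: top = -1 (consistent with the log)
9. push 7: top = 7 (exactly as logged)
10. -1 * 7 = -7 (the log has a different value)
So the first discrepancy is step 10, where the right value is top = -7.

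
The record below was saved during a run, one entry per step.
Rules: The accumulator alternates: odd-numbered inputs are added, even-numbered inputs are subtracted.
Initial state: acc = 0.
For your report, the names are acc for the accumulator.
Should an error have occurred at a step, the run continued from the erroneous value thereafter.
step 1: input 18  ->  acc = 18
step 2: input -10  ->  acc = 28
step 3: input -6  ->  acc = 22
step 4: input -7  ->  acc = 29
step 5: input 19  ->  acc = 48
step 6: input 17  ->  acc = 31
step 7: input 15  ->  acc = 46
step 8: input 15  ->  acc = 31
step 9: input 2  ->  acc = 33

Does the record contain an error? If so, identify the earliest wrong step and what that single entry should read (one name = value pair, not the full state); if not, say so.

no error

step 1: acc = 0 + 18 = 18 -> no discrepancy
step 2: acc = 18 - -10 = 28 -> matches
step 3: acc = 28 + -6 = 22 -> agrees with the record
step 4: acc = 22 - -7 = 29 -> same as recorded
step 5: acc = 29 + 19 = 48 -> exactly as logged
step 6: acc = 48 - 17 = 31 -> verified
step 7: acc = 31 + 15 = 46 -> matches
step 8: acc = 46 - 15 = 31 -> in agreement
step 9: acc = 31 + 2 = 33 -> consistent with the record
Every step is consistent.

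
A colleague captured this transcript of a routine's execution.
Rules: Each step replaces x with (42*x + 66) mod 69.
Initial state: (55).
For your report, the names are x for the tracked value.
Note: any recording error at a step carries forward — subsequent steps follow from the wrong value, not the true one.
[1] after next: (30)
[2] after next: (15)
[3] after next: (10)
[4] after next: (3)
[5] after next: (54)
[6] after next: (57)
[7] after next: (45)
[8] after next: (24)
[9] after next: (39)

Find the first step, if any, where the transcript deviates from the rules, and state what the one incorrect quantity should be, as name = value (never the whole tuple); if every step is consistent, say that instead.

Recomputing the run from the initial state:
step 1: x = 30
step 2: x = 15
step 3: x = 6
step 4: x = 42
step 5: x = 36
step 6: x = 60
step 7: x = 33
step 8: x = 3
step 9: x = 54
The first disagreement with the transcript is at step 3, where the value should be x = 6.

step 3, x = 6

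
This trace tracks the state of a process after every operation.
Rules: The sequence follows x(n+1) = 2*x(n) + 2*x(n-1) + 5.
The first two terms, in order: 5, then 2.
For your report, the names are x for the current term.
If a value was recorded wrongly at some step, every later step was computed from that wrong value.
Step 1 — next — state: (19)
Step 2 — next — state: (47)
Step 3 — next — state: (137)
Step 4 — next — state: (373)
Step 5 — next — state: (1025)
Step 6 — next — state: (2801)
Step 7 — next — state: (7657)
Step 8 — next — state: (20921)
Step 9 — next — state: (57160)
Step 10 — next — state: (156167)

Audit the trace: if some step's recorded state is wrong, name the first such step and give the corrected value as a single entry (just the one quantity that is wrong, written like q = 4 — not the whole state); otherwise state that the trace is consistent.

Recomputing the run from the initial state:
step 1: x = 19
step 2: x = 47
step 3: x = 137
step 4: x = 373
step 5: x = 1025
step 6: x = 2801
step 7: x = 7657
step 8: x = 20921
step 9: x = 57161
step 10: x = 156169
The first disagreement with the trace is at step 9, where the value should be x = 57161.

step 9, x = 57161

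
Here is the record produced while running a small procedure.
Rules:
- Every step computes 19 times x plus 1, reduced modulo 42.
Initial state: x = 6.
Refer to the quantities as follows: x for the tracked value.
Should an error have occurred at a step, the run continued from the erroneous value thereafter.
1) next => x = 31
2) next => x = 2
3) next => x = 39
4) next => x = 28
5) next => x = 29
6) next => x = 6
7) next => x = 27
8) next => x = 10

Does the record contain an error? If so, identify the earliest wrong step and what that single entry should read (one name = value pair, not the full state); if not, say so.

Recomputing the run from the initial state:
step 1: x = 31
step 2: x = 2
step 3: x = 39
step 4: x = 28
step 5: x = 29
step 6: x = 6
step 7: x = 31
step 8: x = 2
The first disagreement with the record is at step 7, where the value should be x = 31.

step 7, x = 31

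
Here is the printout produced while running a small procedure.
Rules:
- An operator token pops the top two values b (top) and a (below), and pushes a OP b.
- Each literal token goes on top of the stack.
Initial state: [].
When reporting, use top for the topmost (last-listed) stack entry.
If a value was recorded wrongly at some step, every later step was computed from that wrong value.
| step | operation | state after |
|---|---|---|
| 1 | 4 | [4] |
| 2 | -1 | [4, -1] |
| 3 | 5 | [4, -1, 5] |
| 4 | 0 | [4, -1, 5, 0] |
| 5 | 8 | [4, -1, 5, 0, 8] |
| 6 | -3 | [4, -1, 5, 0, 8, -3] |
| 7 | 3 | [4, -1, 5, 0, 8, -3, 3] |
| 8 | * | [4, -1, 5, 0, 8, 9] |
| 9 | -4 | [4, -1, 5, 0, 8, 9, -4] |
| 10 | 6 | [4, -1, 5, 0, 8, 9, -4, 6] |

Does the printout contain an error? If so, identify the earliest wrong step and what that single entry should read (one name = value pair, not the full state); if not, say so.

step 8, top = -9

Step 1: push 4: top = 4 — confirmed correct.
Step 2: push -1: top = -1 — checks out.
Step 3: push 5: top = 5 — verified.
Step 4: push 0: top = 0 — no discrepancy.
Step 5: push 8: top = 8 — consistent with the printout.
Step 6: push -3: top = -3 — checks out.
Step 7: push 3: top = 3 — in agreement.
Step 8: -3 * 3 = -9 — first mismatch against the printout.
So the first discrepancy is step 8, where the right value is top = -9.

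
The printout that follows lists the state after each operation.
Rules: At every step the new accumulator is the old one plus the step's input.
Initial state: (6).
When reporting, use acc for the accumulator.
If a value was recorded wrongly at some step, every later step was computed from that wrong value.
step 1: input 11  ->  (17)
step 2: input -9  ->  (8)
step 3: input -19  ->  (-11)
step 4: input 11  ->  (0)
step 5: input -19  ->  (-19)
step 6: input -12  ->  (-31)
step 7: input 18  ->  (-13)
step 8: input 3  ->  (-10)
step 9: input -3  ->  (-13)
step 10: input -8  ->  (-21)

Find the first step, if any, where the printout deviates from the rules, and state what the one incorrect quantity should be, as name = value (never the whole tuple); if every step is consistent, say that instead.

no error

1. acc = 6 + 11 = 17 (verified)
2. acc = 17 + -9 = 8 (consistent with the printout)
3. acc = 8 + -19 = -11 (verified)
4. acc = -11 + 11 = 0 (in agreement)
5. acc = 0 + -19 = -19 (consistent with the printout)
6. acc = -19 + -12 = -31 (verified)
7. acc = -31 + 18 = -13 (checks out)
8. acc = -13 + 3 = -10 (in agreement)
9. acc = -10 + -3 = -13 (confirmed correct)
10. acc = -13 + -8 = -21 (agrees with the printout)
All steps check out; nothing to correct.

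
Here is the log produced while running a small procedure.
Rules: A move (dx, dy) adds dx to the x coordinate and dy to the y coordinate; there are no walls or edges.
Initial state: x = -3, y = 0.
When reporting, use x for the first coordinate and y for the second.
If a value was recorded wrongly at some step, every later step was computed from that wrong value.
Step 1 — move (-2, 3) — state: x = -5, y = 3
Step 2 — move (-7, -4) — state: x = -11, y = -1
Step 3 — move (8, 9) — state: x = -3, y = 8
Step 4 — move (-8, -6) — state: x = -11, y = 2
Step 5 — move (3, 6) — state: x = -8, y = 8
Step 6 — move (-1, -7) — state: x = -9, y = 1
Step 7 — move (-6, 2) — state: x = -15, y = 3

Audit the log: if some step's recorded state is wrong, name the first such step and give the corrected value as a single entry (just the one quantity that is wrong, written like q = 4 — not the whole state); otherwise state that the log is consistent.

step 1: x = -3 + (-2) = -5, y = 0 + (3) = 3 -> matches
step 2: x = -5 + (-7) = -12, y = 3 + (-4) = -1 -> the recorded entry deviates here
First incorrect step: 2; the correct value is x = -12.

step 2, x = -12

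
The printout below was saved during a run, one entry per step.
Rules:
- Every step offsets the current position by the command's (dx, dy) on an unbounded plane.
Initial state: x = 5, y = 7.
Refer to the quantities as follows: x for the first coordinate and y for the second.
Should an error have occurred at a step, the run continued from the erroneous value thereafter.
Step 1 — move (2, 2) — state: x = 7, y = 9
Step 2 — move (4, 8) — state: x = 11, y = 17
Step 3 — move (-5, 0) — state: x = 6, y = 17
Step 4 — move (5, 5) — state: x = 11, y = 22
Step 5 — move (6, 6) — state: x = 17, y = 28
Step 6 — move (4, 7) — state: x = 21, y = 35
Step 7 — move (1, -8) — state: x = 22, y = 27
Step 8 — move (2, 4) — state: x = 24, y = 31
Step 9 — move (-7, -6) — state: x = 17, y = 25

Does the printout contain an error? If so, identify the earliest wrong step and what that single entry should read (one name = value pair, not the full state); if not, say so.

step 1: x = 5 + (2) = 7, y = 7 + (2) = 9 -> consistent with the printout
step 2: x = 7 + (4) = 11, y = 9 + (8) = 17 -> agrees with the printout
step 3: x = 11 + (-5) = 6, y = 17 + (0) = 17 -> matches
step 4: x = 6 + (5) = 11, y = 17 + (5) = 22 -> no discrepancy
step 5: x = 11 + (6) = 17, y = 22 + (6) = 28 -> in agreement
step 6: x = 17 + (4) = 21, y = 28 + (7) = 35 -> exactly as logged
step 7: x = 21 + (1) = 22, y = 35 + (-8) = 27 -> exactly as logged
step 8: x = 22 + (2) = 24, y = 27 + (4) = 31 -> no discrepancy
step 9: x = 24 + (-7) = 17, y = 31 + (-6) = 25 -> consistent with the printout
All steps check out; nothing to correct.

no error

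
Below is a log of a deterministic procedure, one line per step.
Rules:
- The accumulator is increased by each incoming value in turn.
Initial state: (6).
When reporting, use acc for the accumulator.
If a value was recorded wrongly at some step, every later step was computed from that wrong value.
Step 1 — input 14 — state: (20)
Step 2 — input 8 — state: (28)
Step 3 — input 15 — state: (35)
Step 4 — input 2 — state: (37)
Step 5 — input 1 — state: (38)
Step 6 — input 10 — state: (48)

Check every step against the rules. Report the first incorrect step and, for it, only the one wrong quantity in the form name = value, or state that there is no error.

step 3, acc = 43

step 1: acc = 6 + 14 = 20 -> verified
step 2: acc = 20 + 8 = 28 -> consistent with the log
step 3: acc = 28 + 15 = 43 -> the recorded entry deviates here
The audit stops at step 3: the recorded entry is wrong and should be acc = 43.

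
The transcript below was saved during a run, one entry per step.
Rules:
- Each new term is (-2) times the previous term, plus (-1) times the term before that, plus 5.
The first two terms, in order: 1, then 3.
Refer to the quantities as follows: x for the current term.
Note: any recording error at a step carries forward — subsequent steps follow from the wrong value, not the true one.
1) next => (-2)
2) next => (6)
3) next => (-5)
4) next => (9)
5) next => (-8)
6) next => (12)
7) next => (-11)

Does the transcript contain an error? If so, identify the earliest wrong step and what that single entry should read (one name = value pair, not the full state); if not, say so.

1. x = -2*(3) + (-1)*(1) + (5) = -2 (consistent with the transcript)
2. x = -2*(-2) + (-1)*(3) + (5) = 6 (matches)
3. x = -2*(6) + (-1)*(-2) + (5) = -5 (confirmed correct)
4. x = -2*(-5) + (-1)*(6) + (5) = 9 (consistent with the transcript)
5. x = -2*(9) + (-1)*(-5) + (5) = -8 (no discrepancy)
6. x = -2*(-8) + (-1)*(9) + (5) = 12 (no discrepancy)
7. x = -2*(12) + (-1)*(-8) + (5) = -11 (consistent with the transcript)
The whole run recomputes cleanly — no discrepancies.

no error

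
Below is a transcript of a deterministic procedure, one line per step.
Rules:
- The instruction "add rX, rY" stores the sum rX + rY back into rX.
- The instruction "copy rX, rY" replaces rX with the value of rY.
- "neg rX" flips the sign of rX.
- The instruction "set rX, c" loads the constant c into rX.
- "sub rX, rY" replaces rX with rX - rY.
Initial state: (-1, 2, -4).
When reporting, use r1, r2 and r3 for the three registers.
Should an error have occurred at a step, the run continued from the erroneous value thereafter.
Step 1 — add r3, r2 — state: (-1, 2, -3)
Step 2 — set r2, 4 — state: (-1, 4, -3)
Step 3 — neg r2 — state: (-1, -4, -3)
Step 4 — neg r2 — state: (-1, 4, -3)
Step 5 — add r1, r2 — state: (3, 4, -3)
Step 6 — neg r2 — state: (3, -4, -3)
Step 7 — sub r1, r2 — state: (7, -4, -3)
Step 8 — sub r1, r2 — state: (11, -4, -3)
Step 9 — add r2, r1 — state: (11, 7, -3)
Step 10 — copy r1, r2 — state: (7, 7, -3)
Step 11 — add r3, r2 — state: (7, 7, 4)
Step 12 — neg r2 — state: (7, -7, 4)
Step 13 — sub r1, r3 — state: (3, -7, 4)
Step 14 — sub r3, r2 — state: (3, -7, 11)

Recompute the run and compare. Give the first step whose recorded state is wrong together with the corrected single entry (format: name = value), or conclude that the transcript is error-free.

Step 1: r3 = -4 + 2 = -2 — this is not what the transcript shows.
The earliest wrong entry is at step 1: it should read r3 = -2.

step 1, r3 = -2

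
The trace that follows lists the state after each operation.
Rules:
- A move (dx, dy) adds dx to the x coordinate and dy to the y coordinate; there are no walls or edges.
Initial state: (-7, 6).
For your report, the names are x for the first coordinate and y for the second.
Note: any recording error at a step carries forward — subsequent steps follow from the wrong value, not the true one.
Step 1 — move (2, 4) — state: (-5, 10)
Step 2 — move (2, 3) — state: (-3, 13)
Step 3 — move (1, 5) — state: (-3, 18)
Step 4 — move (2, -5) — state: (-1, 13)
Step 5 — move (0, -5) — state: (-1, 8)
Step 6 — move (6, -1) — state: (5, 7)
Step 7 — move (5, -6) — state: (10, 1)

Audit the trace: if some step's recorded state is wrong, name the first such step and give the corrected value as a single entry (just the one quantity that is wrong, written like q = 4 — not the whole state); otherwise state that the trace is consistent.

Recomputing the run from the initial state:
step 1: x = -5, y = 10
step 2: x = -3, y = 13
step 3: x = -2, y = 18
step 4: x = 0, y = 13
step 5: x = 0, y = 8
step 6: x = 6, y = 7
step 7: x = 11, y = 1
The first disagreement with the trace is at step 3, where the value should be x = -2.

step 3, x = -2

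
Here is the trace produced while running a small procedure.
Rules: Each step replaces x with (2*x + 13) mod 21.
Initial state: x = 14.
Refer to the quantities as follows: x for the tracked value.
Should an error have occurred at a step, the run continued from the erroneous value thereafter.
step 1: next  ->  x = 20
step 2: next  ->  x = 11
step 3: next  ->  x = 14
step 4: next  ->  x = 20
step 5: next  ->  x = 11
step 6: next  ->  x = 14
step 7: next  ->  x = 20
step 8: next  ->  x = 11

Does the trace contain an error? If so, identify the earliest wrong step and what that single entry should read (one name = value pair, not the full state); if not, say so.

Step 1: x = (2*14 + 13) mod 21 = 20 — in agreement.
Step 2: x = (2*20 + 13) mod 21 = 11 — verified.
Step 3: x = (2*11 + 13) mod 21 = 14 — verified.
Step 4: x = (2*14 + 13) mod 21 = 20 — exactly as logged.
Step 5: x = (2*20 + 13) mod 21 = 11 — consistent with the trace.
Step 6: x = (2*11 + 13) mod 21 = 14 — matches.
Step 7: x = (2*14 + 13) mod 21 = 20 — in agreement.
Step 8: x = (2*20 + 13) mod 21 = 11 — checks out.
The whole run recomputes cleanly — no discrepancies.

no error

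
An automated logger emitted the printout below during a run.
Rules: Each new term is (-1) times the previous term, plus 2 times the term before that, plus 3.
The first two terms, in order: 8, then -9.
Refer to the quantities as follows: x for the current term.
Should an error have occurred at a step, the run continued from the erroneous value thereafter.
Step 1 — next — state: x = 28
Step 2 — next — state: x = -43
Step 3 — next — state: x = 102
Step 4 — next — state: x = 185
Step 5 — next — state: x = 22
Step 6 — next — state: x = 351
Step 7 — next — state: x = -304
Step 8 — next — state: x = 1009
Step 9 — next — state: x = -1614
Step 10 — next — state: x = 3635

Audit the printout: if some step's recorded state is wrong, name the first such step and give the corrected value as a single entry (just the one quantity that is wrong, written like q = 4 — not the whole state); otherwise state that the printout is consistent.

Recomputing the run from the initial state:
step 1: x = 28
step 2: x = -43
step 3: x = 102
step 4: x = -185
step 5: x = 392
step 6: x = -759
step 7: x = 1546
step 8: x = -3061
step 9: x = 6156
step 10: x = -12275
The first disagreement with the printout is at step 4, where the value should be x = -185.

step 4, x = -185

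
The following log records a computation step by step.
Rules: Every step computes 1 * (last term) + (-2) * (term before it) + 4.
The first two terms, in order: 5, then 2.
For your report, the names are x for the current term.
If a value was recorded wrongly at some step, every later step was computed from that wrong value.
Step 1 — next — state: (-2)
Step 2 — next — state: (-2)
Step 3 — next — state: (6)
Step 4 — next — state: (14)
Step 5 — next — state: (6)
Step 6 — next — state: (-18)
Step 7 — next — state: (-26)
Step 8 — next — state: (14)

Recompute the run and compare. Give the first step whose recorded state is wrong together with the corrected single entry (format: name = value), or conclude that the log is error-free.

step 1, x = -4

Step 1: x = 1*(2) + (-2)*(5) + (4) = -4 — the log has a different value.
So the first discrepancy is step 1, where the right value is x = -4.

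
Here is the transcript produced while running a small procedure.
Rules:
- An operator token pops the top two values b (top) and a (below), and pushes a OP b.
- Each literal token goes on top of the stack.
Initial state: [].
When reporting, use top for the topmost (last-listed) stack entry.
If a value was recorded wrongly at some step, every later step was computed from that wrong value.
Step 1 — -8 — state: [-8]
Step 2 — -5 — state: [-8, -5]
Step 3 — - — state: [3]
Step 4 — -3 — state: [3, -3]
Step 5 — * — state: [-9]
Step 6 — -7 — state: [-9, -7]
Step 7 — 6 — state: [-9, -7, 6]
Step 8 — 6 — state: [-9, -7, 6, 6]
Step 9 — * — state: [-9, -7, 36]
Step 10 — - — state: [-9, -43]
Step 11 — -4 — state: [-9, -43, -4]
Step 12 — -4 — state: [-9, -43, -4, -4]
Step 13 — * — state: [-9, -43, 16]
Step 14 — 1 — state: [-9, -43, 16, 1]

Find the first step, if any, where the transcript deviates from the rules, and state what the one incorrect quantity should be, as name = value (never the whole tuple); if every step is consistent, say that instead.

1. push -8: top = -8 (in agreement)
2. push -5: top = -5 (checks out)
3. -8 - -5 = -3 (not what was recorded)
Step 3 is the first one off; corrected, top = -3.

step 3, top = -3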